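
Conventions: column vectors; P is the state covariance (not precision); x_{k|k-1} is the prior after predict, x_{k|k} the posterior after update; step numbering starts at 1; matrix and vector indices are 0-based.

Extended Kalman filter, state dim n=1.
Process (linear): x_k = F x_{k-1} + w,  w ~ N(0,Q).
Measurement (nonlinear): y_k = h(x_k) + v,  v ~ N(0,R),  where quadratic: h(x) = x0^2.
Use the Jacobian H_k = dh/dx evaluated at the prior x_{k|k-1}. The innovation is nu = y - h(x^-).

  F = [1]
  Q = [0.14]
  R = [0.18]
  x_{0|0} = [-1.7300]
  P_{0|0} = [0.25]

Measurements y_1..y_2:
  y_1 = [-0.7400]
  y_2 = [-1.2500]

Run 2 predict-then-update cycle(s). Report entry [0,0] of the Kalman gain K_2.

K[0,0] = -0.4494

step 1: x^-=[-1.7300]  P^-=[0.3900]  H_jac=[-3.4600]  S=[4.8489]  K=[-0.2783]  nu=[-3.7329]  x^+=[-0.6912]  P^+=[0.0145]
step 2: x^-=[-0.6912]  P^-=[0.1545]  H_jac=[-1.3824]  S=[0.4752]  K=[-0.4494]  nu=[-1.7277]  x^+=[0.0852]  P^+=[0.0585]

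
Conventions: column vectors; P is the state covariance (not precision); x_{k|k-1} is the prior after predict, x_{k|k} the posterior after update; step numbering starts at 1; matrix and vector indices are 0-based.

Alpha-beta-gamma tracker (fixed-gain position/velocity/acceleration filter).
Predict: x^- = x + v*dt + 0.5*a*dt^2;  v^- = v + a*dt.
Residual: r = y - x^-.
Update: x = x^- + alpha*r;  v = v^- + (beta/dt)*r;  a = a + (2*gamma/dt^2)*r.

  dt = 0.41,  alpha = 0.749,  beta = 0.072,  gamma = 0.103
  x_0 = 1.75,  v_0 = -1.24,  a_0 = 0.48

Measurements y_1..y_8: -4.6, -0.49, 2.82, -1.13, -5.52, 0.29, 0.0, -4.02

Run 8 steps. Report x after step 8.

x_post = -2.7423

step 1: x_pred=1.2819  r=-5.8819  x^+=-3.1236  v^+=-2.0761  a^+=-6.7281
step 2: x_pred=-4.5403  r=4.0503  x^+=-1.5066  v^+=-4.1234  a^+=-1.7646
step 3: x_pred=-3.3455  r=6.1655  x^+=1.2725  v^+=-3.7641  a^+=5.7911
step 4: x_pred=0.2159  r=-1.3459  x^+=-0.7922  v^+=-1.6261  a^+=4.1417
step 5: x_pred=-1.1108  r=-4.4092  x^+=-4.4133  v^+=-0.7023  a^+=-1.2616
step 6: x_pred=-4.8073  r=5.0973  x^+=-0.9894  v^+=-0.3245  a^+=4.9849
step 7: x_pred=-0.7035  r=0.7035  x^+=-0.1766  v^+=1.8429  a^+=5.8470
step 8: x_pred=1.0704  r=-5.0904  x^+=-2.7423  v^+=3.3462  a^+=-0.3912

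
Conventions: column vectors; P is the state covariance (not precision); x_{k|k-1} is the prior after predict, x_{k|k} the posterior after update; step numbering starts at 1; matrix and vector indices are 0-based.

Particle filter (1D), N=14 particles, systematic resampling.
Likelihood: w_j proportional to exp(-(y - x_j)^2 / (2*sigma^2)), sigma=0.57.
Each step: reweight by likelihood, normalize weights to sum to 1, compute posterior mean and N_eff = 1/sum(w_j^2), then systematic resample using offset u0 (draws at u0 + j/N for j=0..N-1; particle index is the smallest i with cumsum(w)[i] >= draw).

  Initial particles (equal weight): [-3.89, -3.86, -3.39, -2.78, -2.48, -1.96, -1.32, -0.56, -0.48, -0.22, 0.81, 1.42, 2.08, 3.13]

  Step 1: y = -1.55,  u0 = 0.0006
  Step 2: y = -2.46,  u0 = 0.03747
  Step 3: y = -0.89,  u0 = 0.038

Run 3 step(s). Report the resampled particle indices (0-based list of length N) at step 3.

step 1: w=[0.0001, 0.0001, 0.0022, 0.0387, 0.1048, 0.3063, 0.3657, 0.0878, 0.0681, 0.0261, 0.0001, 0.0000, 0.0000, 0.0000]  mean=-1.5463  Neff=3.9507  idx=[2, 4, 4, 5, 5, 5, 5, 6, 6, 6, 6, 6, 7, 8]
step 2: w=[0.0466, 0.1763, 0.1763, 0.1201, 0.1201, 0.1201, 0.1201, 0.0239, 0.0239, 0.0239, 0.0239, 0.0239, 0.0007, 0.0004]  mean=-2.1320  Neff=8.0088  idx=[0, 1, 1, 2, 2, 2, 3, 4, 4, 5, 5, 6, 7, 10]
step 3: w=[0.0000, 0.0077, 0.0077, 0.0077, 0.0077, 0.0077, 0.0651, 0.0651, 0.0651, 0.0651, 0.0651, 0.0651, 0.2853, 0.2853]  mean=-1.6150  Neff=5.3048  idx=[5, 7, 8, 9, 10, 11, 12, 12, 12, 12, 13, 13, 13, 13]

resampled_idx = [5, 7, 8, 9, 10, 11, 12, 12, 12, 12, 13, 13, 13, 13]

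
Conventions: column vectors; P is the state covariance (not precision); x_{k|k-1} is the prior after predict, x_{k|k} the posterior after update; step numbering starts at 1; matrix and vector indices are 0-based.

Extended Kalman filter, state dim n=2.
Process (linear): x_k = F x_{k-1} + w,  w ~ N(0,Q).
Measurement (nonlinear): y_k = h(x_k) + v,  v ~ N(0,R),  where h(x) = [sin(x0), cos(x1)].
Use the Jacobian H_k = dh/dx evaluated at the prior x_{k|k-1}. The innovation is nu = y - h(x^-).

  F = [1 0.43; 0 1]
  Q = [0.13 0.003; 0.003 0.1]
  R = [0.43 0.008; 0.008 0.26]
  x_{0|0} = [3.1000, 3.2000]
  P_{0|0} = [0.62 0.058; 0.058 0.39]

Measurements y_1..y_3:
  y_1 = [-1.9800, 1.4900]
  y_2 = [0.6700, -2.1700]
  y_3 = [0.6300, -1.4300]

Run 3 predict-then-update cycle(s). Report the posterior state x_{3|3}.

step 1: x^-=[4.4760, 3.2000]  P^-=[0.8720 0.2287; 0.2287 0.4900]  H_jac=[-0.2342 0.0000; 0.0000 0.0584]  S=[0.4778 0.0049; 0.0049 0.2617]  K=[-0.4280 0.0590; -0.1132 0.1114]  nu=[-1.0078, 2.4883]  x^+=[5.0541, 3.5914]  P^+=[0.7838 0.2041; 0.2041 0.4807]
step 2: x^-=[6.5984, 3.5914]  P^-=[1.1782 0.4138; 0.4138 0.5807]  H_jac=[0.9507 0.0000; 0.0000 0.4348]  S=[1.4950 0.1790; 0.1790 0.3698]  K=[0.7336 0.1313; 0.1926 0.5896]  nu=[0.3600, -1.2695]  x^+=[6.6957, 2.9122]  P^+=[0.3329 0.0921; 0.0921 0.3561]
step 3: x^-=[7.9480, 2.9122]  P^-=[0.6079 0.2482; 0.2482 0.4561]  H_jac=[-0.0939 0.0000; 0.0000 -0.2274]  S=[0.4354 0.0133; 0.0133 0.2836]  K=[-0.1252 -0.1931; -0.0424 -0.3637]  nu=[-0.3656, -0.4562]  x^+=[8.0818, 3.0937]  P^+=[0.5899 0.2252; 0.2252 0.4174]

x_post = [8.0818, 3.0937]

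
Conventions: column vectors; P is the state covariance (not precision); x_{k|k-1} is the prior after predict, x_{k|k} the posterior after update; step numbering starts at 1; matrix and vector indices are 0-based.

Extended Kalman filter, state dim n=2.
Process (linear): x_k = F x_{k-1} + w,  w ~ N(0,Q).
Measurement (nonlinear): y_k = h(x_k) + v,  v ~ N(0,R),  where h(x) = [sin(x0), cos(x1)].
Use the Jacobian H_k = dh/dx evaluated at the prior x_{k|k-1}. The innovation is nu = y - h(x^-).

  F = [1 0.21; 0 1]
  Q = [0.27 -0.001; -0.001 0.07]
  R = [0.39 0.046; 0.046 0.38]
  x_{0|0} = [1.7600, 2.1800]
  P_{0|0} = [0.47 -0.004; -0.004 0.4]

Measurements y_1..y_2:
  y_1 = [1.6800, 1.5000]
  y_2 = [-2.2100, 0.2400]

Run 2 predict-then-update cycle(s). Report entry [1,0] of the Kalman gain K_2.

step 1: x^-=[2.2178, 2.1800]  P^-=[0.7560 0.0790; 0.0790 0.4700]  H_jac=[-0.6028 0.0000; 0.0000 -0.8201]  S=[0.6647 0.0851; 0.0851 0.6961]  K=[-0.6844 -0.0095; -0.0008 -0.5536]  nu=[0.8821, 2.0722]  x^+=[1.5945, 1.0321]  P^+=[0.4435 0.0428; 0.0428 0.2566]
step 2: x^-=[1.8113, 1.0321]  P^-=[0.7428 0.0956; 0.0956 0.3266]  H_jac=[-0.2382 0.0000; 0.0000 -0.8584]  S=[0.4321 0.0656; 0.0656 0.6206]  K=[-0.3956 -0.0905; 0.0161 -0.4534]  nu=[-3.1812, -0.2730]  x^+=[3.0946, 1.1048]  P^+=[0.6654 0.0613; 0.0613 0.1998]

K[1,0] = 0.0161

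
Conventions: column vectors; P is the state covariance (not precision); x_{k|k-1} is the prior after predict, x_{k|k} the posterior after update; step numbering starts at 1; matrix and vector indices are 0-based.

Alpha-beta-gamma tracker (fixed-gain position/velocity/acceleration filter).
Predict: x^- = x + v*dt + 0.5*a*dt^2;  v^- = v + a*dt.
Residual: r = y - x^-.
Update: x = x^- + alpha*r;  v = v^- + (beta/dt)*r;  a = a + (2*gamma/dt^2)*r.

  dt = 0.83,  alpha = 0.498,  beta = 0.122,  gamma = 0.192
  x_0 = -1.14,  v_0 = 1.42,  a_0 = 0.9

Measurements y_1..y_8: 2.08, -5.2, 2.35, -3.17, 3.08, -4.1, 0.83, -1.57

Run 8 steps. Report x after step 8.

step 1: x_pred=0.3486  r=1.7314  x^+=1.2108  v^+=2.4215  a^+=1.8651
step 2: x_pred=3.8631  r=-9.0631  x^+=-0.6503  v^+=2.6374  a^+=-3.1868
step 3: x_pred=0.4410  r=1.9090  x^+=1.3917  v^+=0.2729  a^+=-2.1227
step 4: x_pred=0.8871  r=-4.0571  x^+=-1.1334  v^+=-2.0852  a^+=-4.3841
step 5: x_pred=-4.3742  r=7.4542  x^+=-0.6620  v^+=-4.6284  a^+=-0.2291
step 6: x_pred=-4.5825  r=0.4825  x^+=-4.3422  v^+=-4.7476  a^+=0.0399
step 7: x_pred=-8.2690  r=9.0990  x^+=-3.7377  v^+=-3.3771  a^+=5.1117
step 8: x_pred=-4.7799  r=3.2099  x^+=-3.1814  v^+=1.3375  a^+=6.9010

x_post = -3.1814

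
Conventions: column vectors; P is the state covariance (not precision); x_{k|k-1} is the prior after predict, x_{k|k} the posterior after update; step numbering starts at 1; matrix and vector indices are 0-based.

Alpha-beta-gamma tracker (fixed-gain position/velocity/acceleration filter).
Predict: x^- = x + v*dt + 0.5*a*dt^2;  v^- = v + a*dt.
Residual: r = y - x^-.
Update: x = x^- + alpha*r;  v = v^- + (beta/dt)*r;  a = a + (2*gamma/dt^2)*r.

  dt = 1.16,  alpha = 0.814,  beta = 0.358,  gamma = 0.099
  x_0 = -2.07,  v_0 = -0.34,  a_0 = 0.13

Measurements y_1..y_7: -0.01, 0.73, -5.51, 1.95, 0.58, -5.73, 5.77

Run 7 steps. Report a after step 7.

step 1: x_pred=-2.3769  r=2.3669  x^+=-0.4503  v^+=0.5413  a^+=0.4783
step 2: x_pred=0.4994  r=0.2306  x^+=0.6871  v^+=1.1673  a^+=0.5122
step 3: x_pred=2.3857  r=-7.8957  x^+=-4.0414  v^+=-0.6754  a^+=-0.6496
step 4: x_pred=-5.2619  r=7.2119  x^+=0.6086  v^+=0.7968  a^+=0.4116
step 5: x_pred=1.8098  r=-1.2298  x^+=0.8087  v^+=0.8947  a^+=0.2306
step 6: x_pred=2.0018  r=-7.7318  x^+=-4.2919  v^+=-1.2240  a^+=-0.9071
step 7: x_pred=-6.3220  r=12.0920  x^+=3.5209  v^+=1.4557  a^+=0.8722

a_post = 0.8722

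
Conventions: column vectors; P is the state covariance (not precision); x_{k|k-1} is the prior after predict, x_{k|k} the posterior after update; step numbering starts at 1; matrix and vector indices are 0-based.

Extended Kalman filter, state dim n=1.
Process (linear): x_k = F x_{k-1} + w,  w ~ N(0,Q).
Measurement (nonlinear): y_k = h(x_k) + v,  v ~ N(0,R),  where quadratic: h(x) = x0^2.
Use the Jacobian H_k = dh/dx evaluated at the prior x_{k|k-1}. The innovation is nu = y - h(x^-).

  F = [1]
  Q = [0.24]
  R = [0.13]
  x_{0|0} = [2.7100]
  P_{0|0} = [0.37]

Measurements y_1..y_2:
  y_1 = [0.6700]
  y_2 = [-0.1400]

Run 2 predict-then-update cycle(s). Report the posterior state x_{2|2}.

step 1: x^-=[2.7100]  P^-=[0.6100]  H_jac=[5.4200]  S=[18.0496]  K=[0.1832]  nu=[-6.6741]  x^+=[1.4875]  P^+=[0.0044]
step 2: x^-=[1.4875]  P^-=[0.2444]  H_jac=[2.9750]  S=[2.2930]  K=[0.3171]  nu=[-2.3526]  x^+=[0.7415]  P^+=[0.0139]

x_post = [0.7415]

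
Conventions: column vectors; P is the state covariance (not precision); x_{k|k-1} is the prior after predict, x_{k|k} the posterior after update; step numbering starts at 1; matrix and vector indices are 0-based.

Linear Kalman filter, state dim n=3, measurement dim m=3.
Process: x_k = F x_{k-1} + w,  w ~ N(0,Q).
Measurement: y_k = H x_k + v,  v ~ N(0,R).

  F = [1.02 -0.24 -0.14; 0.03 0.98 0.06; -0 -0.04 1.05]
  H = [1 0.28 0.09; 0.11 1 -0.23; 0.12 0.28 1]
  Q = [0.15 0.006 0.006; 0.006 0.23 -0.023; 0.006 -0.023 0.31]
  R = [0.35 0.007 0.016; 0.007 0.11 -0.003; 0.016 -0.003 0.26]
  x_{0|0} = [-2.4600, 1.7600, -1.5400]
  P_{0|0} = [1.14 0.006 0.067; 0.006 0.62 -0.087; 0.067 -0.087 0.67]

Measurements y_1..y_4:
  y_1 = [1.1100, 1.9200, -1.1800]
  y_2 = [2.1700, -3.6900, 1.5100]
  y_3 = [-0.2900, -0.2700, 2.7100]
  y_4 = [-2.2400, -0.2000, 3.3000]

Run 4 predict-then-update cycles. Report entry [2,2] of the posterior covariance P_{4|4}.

step 1: x^-=[-2.7160, 1.5586, -1.6874]  P^-=[1.3570 -0.0876 0.0064; -0.0876 0.8192 -0.0923; 0.0064 -0.0923 1.0570]  S=[1.7272 0.2697 0.2890; 0.2697 1.0244 -0.0978; 0.2890 -0.0978 1.3447]  K=[0.8102 -0.1620 -0.0783; -0.0846 0.8499 0.1741; -0.0455 -0.2422 0.7595]  nu=[3.5415, 0.2721, 0.3969]  x^+=[0.0781, 1.5594, -1.6128]  P^+=[0.2981 -0.0512 -0.0283; -0.0512 0.1023 0.0189; -0.0283 0.0189 0.1956]
step 2: x^-=[-0.0688, 1.4338, -1.7558]  P^-=[0.5043 -0.0659 -0.0547; -0.0659 0.3284 0.0038; -0.0547 0.0038 0.5242]  S=[0.8377 0.0878 0.0747; 0.0878 0.4587 -0.0358; 0.0747 -0.0358 0.8018]  K=[0.5929 -0.1147 -0.0761; -0.0571 0.7205 0.1471; -0.0429 -0.2093 0.6416]  nu=[1.9954, -5.5201, 2.8726]  x^+=[1.5288, -2.2350, 1.1567]  P^+=[0.2185 -0.0381 -0.0255; -0.0381 0.0862 0.0156; -0.0255 0.0156 0.1654]
step 3: x^-=[1.9338, -2.0751, 1.3040]  P^-=[0.4125 -0.0506 -0.0471; -0.0506 0.3131 -0.0007; -0.0471 -0.0007 0.4912]  S=[0.7541 0.0880 0.0706; 0.0880 0.4456 -0.0350; 0.0706 -0.0350 0.7666]  K=[0.5407 -0.0998 -0.0697; -0.0473 0.7110 0.1424; -0.0383 -0.2099 0.6271]  nu=[-1.7602, 1.8923, 1.7550]  x^+=[0.6710, -0.3966, 2.0747]  P^+=[0.1991 -0.0343 -0.0235; -0.0343 0.0846 0.0146; -0.0235 0.0146 0.1618]
step 4: x^-=[0.4891, -0.2441, 2.1943]  P^-=[0.3897 -0.0467 -0.0443; -0.0467 0.3116 -0.0019; -0.0443 -0.0019 0.4873]  S=[0.7338 0.0886 0.0711; 0.0886 0.4449 -0.0351; 0.0711 -0.0351 0.7625]  K=[0.5259 -0.0958 -0.0673; -0.0444 0.7098 0.1414; -0.0364 -0.2105 0.6251]  nu=[-2.8583, 0.4950, 1.1153]  x^+=[-1.1364, 0.3918, 2.8915]  P^+=[0.1936 -0.0332 -0.0227; -0.0332 0.0843 0.0143; -0.0227 0.0143 0.1613]

P_post[2,2] = 0.1613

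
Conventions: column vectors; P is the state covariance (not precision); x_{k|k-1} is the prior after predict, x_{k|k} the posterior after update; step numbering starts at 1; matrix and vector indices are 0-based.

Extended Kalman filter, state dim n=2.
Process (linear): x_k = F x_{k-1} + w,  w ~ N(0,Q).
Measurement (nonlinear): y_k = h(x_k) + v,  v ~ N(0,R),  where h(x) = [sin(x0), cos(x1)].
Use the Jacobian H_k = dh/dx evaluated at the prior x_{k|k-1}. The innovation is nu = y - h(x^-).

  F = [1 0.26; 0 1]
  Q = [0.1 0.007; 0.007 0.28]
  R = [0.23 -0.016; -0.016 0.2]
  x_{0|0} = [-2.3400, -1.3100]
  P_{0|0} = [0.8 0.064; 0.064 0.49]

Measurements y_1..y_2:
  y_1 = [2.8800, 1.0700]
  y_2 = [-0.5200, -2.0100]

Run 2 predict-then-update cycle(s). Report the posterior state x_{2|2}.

step 1: x^-=[-2.6806, -1.3100]  P^-=[0.9664 0.1984; 0.1984 0.7700]  H_jac=[-0.8956 0.0000; 0.0000 0.9662]  S=[1.0052 -0.1877; -0.1877 0.9188]  K=[-0.8547 0.0340; -0.0266 0.8043]  nu=[3.3248, 0.8121]  x^+=[-5.4947, -0.7453]  P^+=[0.2201 0.0212; 0.0212 0.1669]
step 2: x^-=[-5.6885, -0.7453]  P^-=[0.3424 0.0716; 0.0716 0.4469]  H_jac=[0.8283 0.0000; 0.0000 0.6782]  S=[0.4649 0.0242; 0.0242 0.4055]  K=[0.6057 0.0836; 0.0889 0.7421]  nu=[-1.0802, -2.7449]  x^+=[-6.5722, -2.8782]  P^+=[0.1666 0.0104; 0.0104 0.2167]

x_post = [-6.5722, -2.8782]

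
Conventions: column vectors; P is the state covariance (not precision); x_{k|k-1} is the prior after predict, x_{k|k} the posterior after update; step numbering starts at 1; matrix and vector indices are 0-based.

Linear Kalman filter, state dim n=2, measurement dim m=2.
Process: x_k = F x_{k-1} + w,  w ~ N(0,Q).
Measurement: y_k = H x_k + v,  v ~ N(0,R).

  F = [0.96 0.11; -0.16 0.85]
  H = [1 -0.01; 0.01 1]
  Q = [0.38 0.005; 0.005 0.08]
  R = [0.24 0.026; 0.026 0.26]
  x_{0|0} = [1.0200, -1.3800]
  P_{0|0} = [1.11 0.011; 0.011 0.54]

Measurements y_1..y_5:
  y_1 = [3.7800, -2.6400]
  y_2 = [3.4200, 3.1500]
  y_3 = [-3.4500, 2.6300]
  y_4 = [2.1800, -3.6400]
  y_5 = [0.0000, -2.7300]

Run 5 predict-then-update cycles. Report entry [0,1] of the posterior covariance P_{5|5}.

P_post[0,1] = 0.0054

step 1: x^-=[0.8274, -1.3362]  P^-=[1.4118 -0.1062; -0.1062 0.4956]  S=[1.6540 -0.0711; -0.0711 0.7536]  K=[0.8524 -0.0419; -0.0392 0.6525]  nu=[2.9392, -1.3121]  x^+=[3.3878, -2.3075]  P^+=[0.2036 0.0092; 0.0092 0.1685]
step 2: x^-=[2.9985, -2.5034]  P^-=[0.5716 -0.0031; -0.0031 0.2045]  S=[0.8117 0.0265; 0.0265 0.4645]  K=[0.7054 -0.0347; -0.0208 0.4413]  nu=[0.3965, 5.6235]  x^+=[3.0828, -0.0298]  P^+=[0.1685 0.0076; 0.0076 0.1141]
step 3: x^-=[2.9562, -0.5186]  P^-=[0.5383 -0.0041; -0.0041 0.1647]  S=[0.7784 0.0256; 0.0256 0.4247]  K=[0.6929 -0.0388; -0.0202 0.3890]  nu=[-6.4114, 3.1190]  x^+=[-1.6071, 0.8241]  P^+=[0.1653 0.0063; 0.0063 0.1005]
step 4: x^-=[-1.4521, 0.9577]  P^-=[0.5349 -0.0060; -0.0060 0.1552]  S=[0.7751 0.0238; 0.0238 0.4151]  K=[0.6915 -0.0412; -0.0212 0.3749]  nu=[3.6417, -4.5831]  x^+=[1.2550, -0.8379]  P^+=[0.1649 0.0056; 0.0056 0.0969]
step 5: x^-=[1.1126, -0.9130]  P^-=[0.5344 -0.0068; -0.0068 0.1527]  S=[0.7745 0.0230; 0.0230 0.4126]  K=[0.6913 -0.0421; -0.0218 0.3711]  nu=[-1.1218, -1.8282]  x^+=[0.4141, -1.5670]  P^+=[0.1649 0.0054; 0.0054 0.0959]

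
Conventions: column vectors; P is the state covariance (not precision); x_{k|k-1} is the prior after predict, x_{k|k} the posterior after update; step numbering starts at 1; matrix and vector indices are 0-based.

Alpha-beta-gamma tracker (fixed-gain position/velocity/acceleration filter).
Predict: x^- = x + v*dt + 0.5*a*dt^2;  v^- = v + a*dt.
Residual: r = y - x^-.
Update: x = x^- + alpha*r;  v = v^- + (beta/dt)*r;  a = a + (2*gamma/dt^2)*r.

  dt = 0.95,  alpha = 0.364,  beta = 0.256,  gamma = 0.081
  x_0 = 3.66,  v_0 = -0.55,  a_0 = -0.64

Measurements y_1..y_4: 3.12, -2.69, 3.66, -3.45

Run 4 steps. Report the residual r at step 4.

step 1: x_pred=2.8487  r=0.2713  x^+=2.9475  v^+=-1.0849  a^+=-0.5913
step 2: x_pred=1.6500  r=-4.3400  x^+=0.0702  v^+=-2.8161  a^+=-1.3703
step 3: x_pred=-3.2235  r=6.8835  x^+=-0.7179  v^+=-2.2630  a^+=-0.1347
step 4: x_pred=-2.9286  r=-0.5214  x^+=-3.1184  v^+=-2.5316  a^+=-0.2283

resid = -0.5214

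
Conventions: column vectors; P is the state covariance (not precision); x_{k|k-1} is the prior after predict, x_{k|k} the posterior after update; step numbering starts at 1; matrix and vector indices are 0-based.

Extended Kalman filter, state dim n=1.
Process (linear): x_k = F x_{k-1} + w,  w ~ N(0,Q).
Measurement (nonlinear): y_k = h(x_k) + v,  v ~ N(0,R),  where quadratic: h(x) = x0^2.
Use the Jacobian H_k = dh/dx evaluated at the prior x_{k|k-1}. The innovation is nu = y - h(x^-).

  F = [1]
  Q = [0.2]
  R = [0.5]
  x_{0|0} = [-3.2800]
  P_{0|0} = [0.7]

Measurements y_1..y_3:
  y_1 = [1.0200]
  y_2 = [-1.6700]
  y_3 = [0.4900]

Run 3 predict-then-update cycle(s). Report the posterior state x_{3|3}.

x_post = [-0.6757]

step 1: x^-=[-3.2800]  P^-=[0.9000]  H_jac=[-6.5600]  S=[39.2302]  K=[-0.1505]  nu=[-9.7384]  x^+=[-1.8144]  P^+=[0.0115]
step 2: x^-=[-1.8144]  P^-=[0.2115]  H_jac=[-3.6288]  S=[3.2847]  K=[-0.2336]  nu=[-4.9621]  x^+=[-0.6551]  P^+=[0.0322]
step 3: x^-=[-0.6551]  P^-=[0.2322]  H_jac=[-1.3103]  S=[0.8986]  K=[-0.3386]  nu=[0.0608]  x^+=[-0.6757]  P^+=[0.1292]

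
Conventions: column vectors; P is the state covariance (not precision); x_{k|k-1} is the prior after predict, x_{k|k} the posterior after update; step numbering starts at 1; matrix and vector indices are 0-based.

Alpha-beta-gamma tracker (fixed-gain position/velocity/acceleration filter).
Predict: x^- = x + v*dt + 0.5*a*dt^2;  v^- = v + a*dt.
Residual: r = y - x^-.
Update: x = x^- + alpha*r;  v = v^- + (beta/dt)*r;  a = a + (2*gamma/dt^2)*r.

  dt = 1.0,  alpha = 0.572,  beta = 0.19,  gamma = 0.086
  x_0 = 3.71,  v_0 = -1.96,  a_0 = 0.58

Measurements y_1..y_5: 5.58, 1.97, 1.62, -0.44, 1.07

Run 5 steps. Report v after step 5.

v_post = 0.2917

step 1: x_pred=2.0400  r=3.5400  x^+=4.0649  v^+=-0.7074  a^+=1.1889
step 2: x_pred=3.9519  r=-1.9819  x^+=2.8183  v^+=0.1049  a^+=0.8480
step 3: x_pred=3.3472  r=-1.7272  x^+=2.3592  v^+=0.6247  a^+=0.5509
step 4: x_pred=3.2594  r=-3.6994  x^+=1.1434  v^+=0.4728  a^+=-0.0854
step 5: x_pred=1.5734  r=-0.5034  x^+=1.2855  v^+=0.2917  a^+=-0.1720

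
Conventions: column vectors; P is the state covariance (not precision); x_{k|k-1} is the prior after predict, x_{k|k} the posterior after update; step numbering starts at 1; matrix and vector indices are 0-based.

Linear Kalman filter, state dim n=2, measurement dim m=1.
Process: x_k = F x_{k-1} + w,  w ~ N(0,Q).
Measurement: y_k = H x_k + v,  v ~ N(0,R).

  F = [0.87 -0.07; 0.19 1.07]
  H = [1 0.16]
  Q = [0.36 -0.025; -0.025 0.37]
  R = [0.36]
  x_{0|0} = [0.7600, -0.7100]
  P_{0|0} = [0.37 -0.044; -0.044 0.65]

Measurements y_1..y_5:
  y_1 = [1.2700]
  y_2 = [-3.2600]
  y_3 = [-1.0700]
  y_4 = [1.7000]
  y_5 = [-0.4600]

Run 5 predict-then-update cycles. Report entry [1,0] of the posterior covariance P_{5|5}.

step 1: x^-=[0.7109, -0.6153]  P^-=[0.6486 -0.0529; -0.0529 1.1097]  S=[1.0201]  K=[0.6275; 0.1222]  nu=[0.6575]  x^+=[1.1235, -0.5350]  P^+=[0.2469 -0.1311; -0.1311 1.0944]
step 2: x^-=[1.0149, -0.3589]  P^-=[0.5682 -0.1865; -0.1865 1.5786]  S=[0.9089]  K=[0.5923; 0.0727]  nu=[-4.2175]  x^+=[-1.4831, -0.6656]  P^+=[0.2493 -0.2256; -0.2256 1.5738]
step 3: x^-=[-1.2437, -0.9940]  P^-=[0.5839 -0.3087; -0.3087 2.0891]  S=[0.8986]  K=[0.5948; 0.0284]  nu=[0.3327]  x^+=[-1.0458, -0.9846]  P^+=[0.2660 -0.3239; -0.3239 2.0884]
step 4: x^-=[-0.8409, -1.2522]  P^-=[0.6110 -0.4347; -0.4347 2.6389]  S=[0.8995]  K=[0.6020; -0.0138]  nu=[2.7413]  x^+=[0.8092, -1.2901]  P^+=[0.2851 -0.4272; -0.4272 2.6387]
step 5: x^-=[0.7944, -1.2267]  P^-=[0.6407 -0.5675; -0.5675 3.2277]  S=[0.9017]  K=[0.6098; -0.0566]  nu=[-1.0581]  x^+=[0.1491, -1.1667]  P^+=[0.3054 -0.5364; -0.5364 3.2248]

P_post[1,0] = -0.5364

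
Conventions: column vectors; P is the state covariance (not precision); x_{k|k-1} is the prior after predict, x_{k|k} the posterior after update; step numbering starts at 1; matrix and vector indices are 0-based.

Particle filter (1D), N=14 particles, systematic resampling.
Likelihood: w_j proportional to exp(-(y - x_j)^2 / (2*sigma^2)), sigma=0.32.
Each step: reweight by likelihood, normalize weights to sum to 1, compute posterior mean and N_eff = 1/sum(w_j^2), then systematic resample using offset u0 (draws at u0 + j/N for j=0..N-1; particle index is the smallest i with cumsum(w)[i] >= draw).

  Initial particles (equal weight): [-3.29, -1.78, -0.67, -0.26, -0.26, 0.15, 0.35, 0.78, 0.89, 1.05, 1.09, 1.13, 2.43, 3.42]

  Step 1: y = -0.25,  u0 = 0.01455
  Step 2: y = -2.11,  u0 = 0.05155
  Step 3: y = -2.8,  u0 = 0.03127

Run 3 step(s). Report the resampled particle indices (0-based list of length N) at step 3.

step 1: w=[0.0000, 0.0000, 0.1381, 0.3267, 0.3267, 0.1496, 0.0564, 0.0018, 0.0006, 0.0001, 0.0001, 0.0000, 0.0000, 0.0000]  mean=-0.2181  Neff=3.8751  idx=[2, 2, 3, 3, 3, 3, 3, 4, 4, 4, 4, 5, 5, 6]
step 2: w=[0.4969, 0.4969, 0.0007, 0.0007, 0.0007, 0.0007, 0.0007, 0.0007, 0.0007, 0.0007, 0.0007, 0.0000, 0.0000, 0.0000]  mean=-0.6675  Neff=2.0249  idx=[0, 0, 0, 0, 0, 0, 0, 1, 1, 1, 1, 1, 1, 1]
step 3: w=[0.0714, 0.0714, 0.0714, 0.0714, 0.0714, 0.0714, 0.0714, 0.0714, 0.0714, 0.0714, 0.0714, 0.0714, 0.0714, 0.0714]  mean=-0.6700  Neff=14.0000  idx=[0, 1, 2, 3, 4, 5, 6, 7, 8, 9, 10, 11, 12, 13]

resampled_idx = [0, 1, 2, 3, 4, 5, 6, 7, 8, 9, 10, 11, 12, 13]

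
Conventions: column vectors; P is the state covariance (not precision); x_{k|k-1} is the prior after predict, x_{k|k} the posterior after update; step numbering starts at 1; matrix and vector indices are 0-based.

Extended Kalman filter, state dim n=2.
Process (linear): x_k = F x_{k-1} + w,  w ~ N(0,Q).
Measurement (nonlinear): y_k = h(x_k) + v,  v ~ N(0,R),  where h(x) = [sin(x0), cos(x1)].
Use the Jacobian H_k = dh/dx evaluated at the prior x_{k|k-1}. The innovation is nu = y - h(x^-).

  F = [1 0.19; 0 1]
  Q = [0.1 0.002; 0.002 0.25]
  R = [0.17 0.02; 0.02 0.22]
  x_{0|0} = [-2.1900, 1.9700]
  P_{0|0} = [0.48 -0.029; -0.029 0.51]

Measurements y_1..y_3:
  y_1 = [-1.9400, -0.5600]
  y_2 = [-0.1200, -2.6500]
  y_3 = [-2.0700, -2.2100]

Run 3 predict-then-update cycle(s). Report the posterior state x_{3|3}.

x_post = [-1.1478, 2.7514]

step 1: x^-=[-1.8157, 1.9700]  P^-=[0.5874 0.0699; 0.0699 0.7600]  H_jac=[-0.2425 0.0000; 0.0000 -0.9214]  S=[0.2045 0.0356; 0.0356 0.8652]  K=[-0.6883 -0.0461; 0.0585 -0.8118]  nu=[-0.9698, -0.1713]  x^+=[-1.1403, 2.0523]  P^+=[0.4864 0.0259; 0.0259 0.1926]
step 2: x^-=[-0.7503, 2.0523]  P^-=[0.6032 0.0645; 0.0645 0.4426]  H_jac=[0.7315 0.0000; 0.0000 -0.8863]  S=[0.4927 -0.0218; -0.0218 0.5676]  K=[0.8925 -0.0664; 0.0653 -0.6885]  nu=[0.5619, -2.1869]  x^+=[-0.1036, 3.5947]  P^+=[0.2056 -0.0037; -0.0037 0.1694]
step 3: x^-=[0.5794, 3.5947]  P^-=[0.3103 0.0305; 0.0305 0.4194]  H_jac=[0.8368 0.0000; 0.0000 0.4377]  S=[0.3873 0.0312; 0.0312 0.3004]  K=[0.6725 -0.0253; 0.0169 0.6095]  nu=[-2.6175, -1.3109]  x^+=[-1.1478, 2.7514]  P^+=[0.1360 0.0180; 0.0180 0.3071]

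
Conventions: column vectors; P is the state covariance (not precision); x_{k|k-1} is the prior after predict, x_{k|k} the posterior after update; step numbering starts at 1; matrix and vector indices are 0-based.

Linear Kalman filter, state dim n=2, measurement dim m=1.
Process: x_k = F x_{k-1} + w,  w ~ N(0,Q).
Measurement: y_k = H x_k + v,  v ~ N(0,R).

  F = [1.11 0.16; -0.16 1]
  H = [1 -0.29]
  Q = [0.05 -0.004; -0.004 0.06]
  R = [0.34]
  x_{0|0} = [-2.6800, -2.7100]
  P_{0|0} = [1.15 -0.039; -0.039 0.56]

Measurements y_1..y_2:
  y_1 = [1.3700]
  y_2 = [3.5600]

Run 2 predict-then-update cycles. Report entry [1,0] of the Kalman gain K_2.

step 1: x^-=[-3.4084, -2.2812]  P^-=[1.4674 -0.1609; -0.1609 0.6619]  S=[1.9564]  K=[0.7739; -0.1804]  nu=[4.1169]  x^+=[-0.2224, -3.0238]  P^+=[0.2957 0.1122; 0.1122 0.5983]
step 2: x^-=[-0.7306, -2.9882]  P^-=[0.4694 0.1609; 0.1609 0.6299]  S=[0.7691]  K=[0.5497; -0.0284]  nu=[3.4240]  x^+=[1.1516, -3.0854]  P^+=[0.2370 0.1729; 0.1729 0.6293]

K[1,0] = -0.0284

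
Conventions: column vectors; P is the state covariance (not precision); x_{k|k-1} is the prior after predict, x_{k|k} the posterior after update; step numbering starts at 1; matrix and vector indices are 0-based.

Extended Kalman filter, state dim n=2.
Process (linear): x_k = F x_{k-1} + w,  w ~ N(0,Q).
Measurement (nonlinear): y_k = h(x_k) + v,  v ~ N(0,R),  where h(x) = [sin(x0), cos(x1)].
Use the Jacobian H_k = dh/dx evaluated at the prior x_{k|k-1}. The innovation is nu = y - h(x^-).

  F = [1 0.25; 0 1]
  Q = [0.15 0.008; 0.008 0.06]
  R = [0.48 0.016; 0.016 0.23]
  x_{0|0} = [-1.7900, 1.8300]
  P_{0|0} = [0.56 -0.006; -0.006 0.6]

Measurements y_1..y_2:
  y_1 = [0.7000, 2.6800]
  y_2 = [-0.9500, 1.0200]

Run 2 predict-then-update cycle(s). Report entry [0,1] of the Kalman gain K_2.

step 1: x^-=[-1.3325, 1.8300]  P^-=[0.7445 0.1520; 0.1520 0.6600]  H_jac=[0.2360 0.0000; 0.0000 -0.9666]  S=[0.5215 -0.0187; -0.0187 0.8466]  K=[0.3310 -0.1662; 0.0418 -0.7526]  nu=[1.6717, 2.9363]  x^+=[-1.2672, -0.3099]  P^+=[0.6619 0.0341; 0.0341 0.1784]
step 2: x^-=[-1.3447, -0.3099]  P^-=[0.8401 0.0867; 0.0867 0.2384]  H_jac=[0.2242 0.0000; 0.0000 0.3049]  S=[0.5222 0.0219; 0.0219 0.2522]  K=[0.3576 0.0737; 0.0252 0.2861]  nu=[0.0245, 0.0676]  x^+=[-1.3309, -0.2899]  P^+=[0.7708 0.0744; 0.0744 0.2171]

K[0,1] = 0.0737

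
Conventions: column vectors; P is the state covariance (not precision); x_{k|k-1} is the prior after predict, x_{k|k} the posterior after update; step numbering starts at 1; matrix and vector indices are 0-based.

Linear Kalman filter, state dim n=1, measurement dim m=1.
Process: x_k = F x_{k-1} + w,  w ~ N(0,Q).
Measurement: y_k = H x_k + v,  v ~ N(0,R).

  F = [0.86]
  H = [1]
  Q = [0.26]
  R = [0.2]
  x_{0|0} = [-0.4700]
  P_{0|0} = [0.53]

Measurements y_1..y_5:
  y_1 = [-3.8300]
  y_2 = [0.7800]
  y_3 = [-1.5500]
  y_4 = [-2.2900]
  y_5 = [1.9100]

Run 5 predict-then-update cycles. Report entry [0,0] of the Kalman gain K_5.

K[0,0] = 0.6394

step 1: x^-=[-0.4042]  P^-=[0.6520]  S=[0.8520]  K=[0.7653]  nu=[-3.4258]  x^+=[-3.0258]  P^+=[0.1531]
step 2: x^-=[-2.6022]  P^-=[0.3732]  S=[0.5732]  K=[0.6511]  nu=[3.3822]  x^+=[-0.4001]  P^+=[0.1302]
step 3: x^-=[-0.3441]  P^-=[0.3563]  S=[0.5563]  K=[0.6405]  nu=[-1.2059]  x^+=[-1.1165]  P^+=[0.1281]
step 4: x^-=[-0.9602]  P^-=[0.3547]  S=[0.5547]  K=[0.6395]  nu=[-1.3298]  x^+=[-1.8106]  P^+=[0.1279]
step 5: x^-=[-1.5571]  P^-=[0.3546]  S=[0.5546]  K=[0.6394]  nu=[3.4671]  x^+=[0.6597]  P^+=[0.1279]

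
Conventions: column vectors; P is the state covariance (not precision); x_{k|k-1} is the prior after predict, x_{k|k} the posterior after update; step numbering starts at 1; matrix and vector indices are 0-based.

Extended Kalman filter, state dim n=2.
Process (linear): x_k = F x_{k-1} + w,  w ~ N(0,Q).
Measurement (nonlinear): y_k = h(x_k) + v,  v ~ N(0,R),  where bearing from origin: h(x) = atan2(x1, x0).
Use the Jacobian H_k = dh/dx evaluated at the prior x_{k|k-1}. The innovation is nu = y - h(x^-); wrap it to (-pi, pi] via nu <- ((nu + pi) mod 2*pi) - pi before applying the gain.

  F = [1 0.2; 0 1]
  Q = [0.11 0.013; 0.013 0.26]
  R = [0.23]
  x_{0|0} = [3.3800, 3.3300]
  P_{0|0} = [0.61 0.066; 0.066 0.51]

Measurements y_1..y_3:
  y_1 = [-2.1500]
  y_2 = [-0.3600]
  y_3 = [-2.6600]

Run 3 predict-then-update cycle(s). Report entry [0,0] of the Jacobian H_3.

H_jac[0,0] = -0.0530

step 1: x^-=[4.0460, 3.3300]  P^-=[0.7668 0.1810; 0.1810 0.7700]  H_jac=[-0.1213 0.1473]  S=[0.2515]  K=[-0.2637; 0.3638]  nu=[-2.8386]  x^+=[4.7945, 2.2973]  P^+=[0.7493 0.2051; 0.2051 0.7367]
step 2: x^-=[5.2539, 2.2973]  P^-=[0.9708 0.3655; 0.3655 0.9967]  H_jac=[-0.0699 0.1598]  S=[0.2520]  K=[-0.0374; 0.5306]  nu=[-0.7722]  x^+=[5.2828, 1.8876]  P^+=[0.9705 0.3705; 0.3705 0.9258]
step 3: x^-=[5.6603, 1.8876]  P^-=[1.2657 0.5686; 0.5686 1.1858]  H_jac=[-0.0530 0.1590]  S=[0.2539]  K=[0.0918; 0.6237]  nu=[-2.9819]  x^+=[5.3868, 0.0279]  P^+=[1.2636 0.5541; 0.5541 1.0870]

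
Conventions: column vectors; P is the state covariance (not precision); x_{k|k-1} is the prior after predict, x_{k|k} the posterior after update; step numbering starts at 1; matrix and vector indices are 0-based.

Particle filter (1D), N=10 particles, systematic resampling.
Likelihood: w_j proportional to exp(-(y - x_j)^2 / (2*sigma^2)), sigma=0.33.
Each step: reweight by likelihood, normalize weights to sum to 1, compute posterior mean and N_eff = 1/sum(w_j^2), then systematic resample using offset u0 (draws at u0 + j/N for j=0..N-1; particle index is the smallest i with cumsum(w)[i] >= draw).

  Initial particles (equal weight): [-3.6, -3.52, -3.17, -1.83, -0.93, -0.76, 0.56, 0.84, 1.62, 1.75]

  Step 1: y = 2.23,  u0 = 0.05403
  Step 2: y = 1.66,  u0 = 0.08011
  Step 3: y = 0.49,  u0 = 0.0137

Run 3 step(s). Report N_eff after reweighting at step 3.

N_eff = 6.4376

step 1: w=[0.0000, 0.0000, 0.0000, 0.0000, 0.0000, 0.0000, 0.0000, 0.0003, 0.3428, 0.6570]  mean=1.7052  Neff=1.8212  idx=[8, 8, 8, 9, 9, 9, 9, 9, 9, 9]
step 2: w=[0.1021, 0.1021, 0.1021, 0.0991, 0.0991, 0.0991, 0.0991, 0.0991, 0.0991, 0.0991]  mean=1.7102  Neff=9.9981  idx=[0, 1, 2, 3, 4, 5, 6, 7, 8, 9]
step 3: w=[0.2136, 0.2136, 0.2136, 0.0513, 0.0513, 0.0513, 0.0513, 0.0513, 0.0513, 0.0513]  mean=1.6667  Neff=6.4376  idx=[0, 0, 1, 1, 1, 2, 2, 4, 6, 8]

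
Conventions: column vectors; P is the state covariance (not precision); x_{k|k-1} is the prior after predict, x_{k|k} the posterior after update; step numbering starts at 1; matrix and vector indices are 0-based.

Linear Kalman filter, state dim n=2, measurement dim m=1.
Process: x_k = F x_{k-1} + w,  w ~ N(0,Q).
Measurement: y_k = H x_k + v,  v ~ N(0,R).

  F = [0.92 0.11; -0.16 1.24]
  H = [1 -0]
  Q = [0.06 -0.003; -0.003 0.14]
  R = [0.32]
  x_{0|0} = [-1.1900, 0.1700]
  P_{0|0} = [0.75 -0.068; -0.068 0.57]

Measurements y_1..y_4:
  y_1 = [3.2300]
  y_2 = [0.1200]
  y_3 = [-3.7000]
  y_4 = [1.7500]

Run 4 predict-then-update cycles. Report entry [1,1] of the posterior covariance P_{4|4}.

step 1: x^-=[-1.0761, 0.4012]  P^-=[0.6879 -0.1120; -0.1120 1.0626]  S=[1.0079]  K=[0.6825; -0.1111]  nu=[4.3061]  x^+=[1.8629, -0.0774]  P^+=[0.2184 -0.0356; -0.0356 1.0502]
step 2: x^-=[1.7053, -0.3941]  P^-=[0.2504 0.0681; 0.0681 1.7744]  S=[0.5704]  K=[0.4390; 0.1195]  nu=[-1.5853]  x^+=[1.0094, -0.5835]  P^+=[0.1405 0.0382; 0.0382 1.7663]
step 3: x^-=[0.8645, -0.8850]  P^-=[0.2080 0.2602; 0.2602 2.8443]  S=[0.5280]  K=[0.3939; 0.4928]  nu=[-4.5645]  x^+=[-0.9336, -3.1343]  P^+=[0.1261 0.1577; 0.1577 2.7161]
step 4: x^-=[-1.2037, -3.7371]  P^-=[0.2315 0.5260; 0.5260 4.2569]  S=[0.5515]  K=[0.4197; 0.9539]  nu=[2.9537]  x^+=[0.0361, -0.9197]  P^+=[0.1343 0.3052; 0.3052 3.7551]

P_post[1,1] = 3.7551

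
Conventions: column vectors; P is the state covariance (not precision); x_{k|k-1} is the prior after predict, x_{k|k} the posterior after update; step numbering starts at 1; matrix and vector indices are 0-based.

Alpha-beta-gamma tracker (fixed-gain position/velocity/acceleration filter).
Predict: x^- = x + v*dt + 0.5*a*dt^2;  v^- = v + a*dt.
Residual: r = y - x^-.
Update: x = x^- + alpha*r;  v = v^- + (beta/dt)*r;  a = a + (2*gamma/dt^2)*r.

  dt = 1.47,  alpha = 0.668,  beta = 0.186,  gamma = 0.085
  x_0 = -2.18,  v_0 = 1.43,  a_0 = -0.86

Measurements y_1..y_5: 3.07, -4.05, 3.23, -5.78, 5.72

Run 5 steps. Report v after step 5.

v_post = -1.7610

step 1: x_pred=-1.0071  r=4.0771  x^+=1.7164  v^+=0.6817  a^+=-0.5393
step 2: x_pred=2.1358  r=-6.1858  x^+=-1.9963  v^+=-0.8937  a^+=-1.0259
step 3: x_pred=-4.4185  r=7.6485  x^+=0.6907  v^+=-1.4340  a^+=-0.4242
step 4: x_pred=-1.8756  r=-3.9044  x^+=-4.4837  v^+=-2.5516  a^+=-0.7313
step 5: x_pred=-9.0248  r=14.7448  x^+=0.8247  v^+=-1.7610  a^+=0.4286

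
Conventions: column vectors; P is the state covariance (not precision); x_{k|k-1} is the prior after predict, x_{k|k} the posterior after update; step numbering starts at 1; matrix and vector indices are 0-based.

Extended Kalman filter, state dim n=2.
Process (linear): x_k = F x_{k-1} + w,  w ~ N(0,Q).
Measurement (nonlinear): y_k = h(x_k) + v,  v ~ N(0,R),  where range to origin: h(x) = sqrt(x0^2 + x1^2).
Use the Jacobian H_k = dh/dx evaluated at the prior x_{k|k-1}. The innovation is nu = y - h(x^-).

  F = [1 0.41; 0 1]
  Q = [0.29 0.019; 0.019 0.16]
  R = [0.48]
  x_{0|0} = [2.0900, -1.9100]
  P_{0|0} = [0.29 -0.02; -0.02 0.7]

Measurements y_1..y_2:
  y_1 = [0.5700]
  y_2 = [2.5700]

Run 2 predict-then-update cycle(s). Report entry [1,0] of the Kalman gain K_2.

step 1: x^-=[1.3069, -1.9100]  P^-=[0.6813 0.2860; 0.2860 0.8600]  H_jac=[0.5647 -0.8253]  S=[1.0164]  K=[0.1463; -0.5394]  nu=[-1.7443]  x^+=[1.0517, -0.9691]  P^+=[0.6595 0.3662; 0.3662 0.5643]
step 2: x^-=[0.6544, -0.9691]  P^-=[1.3447 0.6166; 0.6166 0.7243]  H_jac=[0.5596 -0.8288]  S=[0.8267]  K=[0.2922; -0.3087]  nu=[1.4006]  x^+=[1.0636, -1.4015]  P^+=[1.2741 0.6911; 0.6911 0.6455]

K[1,0] = -0.3087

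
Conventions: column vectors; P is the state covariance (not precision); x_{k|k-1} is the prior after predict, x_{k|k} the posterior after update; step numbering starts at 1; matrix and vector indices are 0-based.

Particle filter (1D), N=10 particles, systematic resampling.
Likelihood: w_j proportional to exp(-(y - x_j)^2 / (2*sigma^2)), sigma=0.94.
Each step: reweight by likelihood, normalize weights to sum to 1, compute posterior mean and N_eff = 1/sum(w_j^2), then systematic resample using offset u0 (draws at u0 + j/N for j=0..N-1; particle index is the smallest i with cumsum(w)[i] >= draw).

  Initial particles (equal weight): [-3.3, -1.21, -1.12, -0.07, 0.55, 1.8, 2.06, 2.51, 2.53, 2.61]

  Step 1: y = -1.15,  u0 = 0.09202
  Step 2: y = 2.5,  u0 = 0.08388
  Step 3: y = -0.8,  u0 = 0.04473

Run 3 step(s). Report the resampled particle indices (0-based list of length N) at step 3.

resampled_idx = [0, 0, 1, 2, 2, 3, 5, 6, 7, 9]

step 1: w=[0.0262, 0.3572, 0.3578, 0.1850, 0.0698, 0.0026, 0.0011, 0.0002, 0.0002, 0.0001]  mean=-0.8858  Neff=3.3857  idx=[1, 1, 1, 2, 2, 2, 2, 3, 3, 4]
step 2: w=[0.0025, 0.0025, 0.0025, 0.0036, 0.0036, 0.0036, 0.0036, 0.1421, 0.1421, 0.6940]  mean=0.3367  Neff=1.9155  idx=[7, 8, 8, 9, 9, 9, 9, 9, 9, 9]
step 3: w=[0.1569, 0.1569, 0.1569, 0.0756, 0.0756, 0.0756, 0.0756, 0.0756, 0.0756, 0.0756]  mean=0.2582  Neff=8.7822  idx=[0, 0, 1, 2, 2, 3, 5, 6, 7, 9]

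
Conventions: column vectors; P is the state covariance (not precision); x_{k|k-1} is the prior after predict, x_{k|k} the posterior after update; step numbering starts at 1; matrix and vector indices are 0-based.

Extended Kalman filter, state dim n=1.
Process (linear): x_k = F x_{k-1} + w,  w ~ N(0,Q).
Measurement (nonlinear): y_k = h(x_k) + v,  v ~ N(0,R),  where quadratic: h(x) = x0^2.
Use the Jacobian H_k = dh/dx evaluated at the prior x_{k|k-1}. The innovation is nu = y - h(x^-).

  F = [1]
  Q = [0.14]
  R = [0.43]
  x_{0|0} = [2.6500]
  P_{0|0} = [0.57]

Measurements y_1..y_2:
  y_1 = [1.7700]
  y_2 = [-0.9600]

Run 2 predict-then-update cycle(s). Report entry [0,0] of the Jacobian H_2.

H_jac[0,0] = 3.3598

step 1: x^-=[2.6500]  P^-=[0.7100]  H_jac=[5.3000]  S=[20.3739]  K=[0.1847]  nu=[-5.2525]  x^+=[1.6799]  P^+=[0.0150]
step 2: x^-=[1.6799]  P^-=[0.1550]  H_jac=[3.3598]  S=[2.1795]  K=[0.2389]  nu=[-3.7820]  x^+=[0.7763]  P^+=[0.0306]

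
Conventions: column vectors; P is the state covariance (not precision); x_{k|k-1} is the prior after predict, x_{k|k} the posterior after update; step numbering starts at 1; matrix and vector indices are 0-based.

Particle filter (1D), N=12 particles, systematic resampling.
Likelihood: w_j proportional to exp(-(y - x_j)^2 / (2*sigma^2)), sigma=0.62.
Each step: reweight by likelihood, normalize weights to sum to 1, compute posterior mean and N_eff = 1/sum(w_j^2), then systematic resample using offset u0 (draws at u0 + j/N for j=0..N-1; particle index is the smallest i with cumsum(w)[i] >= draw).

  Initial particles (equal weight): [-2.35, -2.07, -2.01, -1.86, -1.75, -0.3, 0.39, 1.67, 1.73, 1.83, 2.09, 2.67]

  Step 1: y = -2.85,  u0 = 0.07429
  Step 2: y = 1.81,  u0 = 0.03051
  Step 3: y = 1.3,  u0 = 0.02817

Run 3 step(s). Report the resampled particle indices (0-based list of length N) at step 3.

resampled_idx = [2, 3, 4, 5, 5, 6, 7, 8, 9, 9, 10, 11]

step 1: w=[0.3503, 0.2198, 0.1937, 0.1355, 0.1005, 0.0001, 0.0000, 0.0000, 0.0000, 0.0000, 0.0000, 0.0000]  mean=-2.0957  Neff=4.2185  idx=[0, 0, 0, 0, 1, 1, 2, 2, 2, 3, 4, 4]
step 2: w=[0.0009, 0.0009, 0.0009, 0.0009, 0.0167, 0.0167, 0.0305, 0.0305, 0.0305, 0.1315, 0.3700, 0.3700]  mean=-1.8011  Neff=3.3963  idx=[5, 8, 9, 10, 10, 10, 10, 10, 11, 11, 11, 11]
step 3: w=[0.0072, 0.0121, 0.0429, 0.1042, 0.1042, 0.1042, 0.1042, 0.1042, 0.1042, 0.1042, 0.1042, 0.1042]  mean=-1.7602  Neff=10.0243  idx=[2, 3, 4, 5, 5, 6, 7, 8, 9, 9, 10, 11]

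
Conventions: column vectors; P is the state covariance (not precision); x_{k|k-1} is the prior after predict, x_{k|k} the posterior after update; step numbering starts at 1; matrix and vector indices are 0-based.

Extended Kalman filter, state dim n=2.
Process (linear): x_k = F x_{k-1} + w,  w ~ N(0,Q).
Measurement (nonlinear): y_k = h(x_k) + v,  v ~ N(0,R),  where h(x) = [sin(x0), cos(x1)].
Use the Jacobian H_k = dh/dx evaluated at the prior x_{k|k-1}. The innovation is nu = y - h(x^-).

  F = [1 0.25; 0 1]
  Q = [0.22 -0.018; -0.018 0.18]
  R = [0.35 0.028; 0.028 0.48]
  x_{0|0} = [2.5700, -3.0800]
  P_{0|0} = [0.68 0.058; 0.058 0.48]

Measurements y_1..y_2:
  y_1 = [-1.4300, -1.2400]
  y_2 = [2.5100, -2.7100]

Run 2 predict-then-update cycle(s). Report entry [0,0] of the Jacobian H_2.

H_jac[0,0] = -0.7302

step 1: x^-=[1.8000, -3.0800]  P^-=[0.9590 0.1600; 0.1600 0.6600]  H_jac=[-0.2272 0.0000; 0.0000 0.0616]  S=[0.3995 0.0258; 0.0258 0.4825]  K=[-0.5486 0.0497; -0.0968 0.0894]  nu=[-2.4038, -0.2419]  x^+=[3.1067, -2.8690]  P^+=[0.8390 0.1380; 0.1380 0.6529]
step 2: x^-=[2.3895, -2.8690]  P^-=[1.1688 0.2833; 0.2833 0.8329]  H_jac=[-0.7302 0.0000; 0.0000 0.2692]  S=[0.9733 -0.0277; -0.0277 0.5404]  K=[-0.8742 0.0963; -0.2010 0.4046]  nu=[1.8268, -1.7469]  x^+=[0.6242, -3.9431]  P^+=[0.4153 0.0808; 0.0808 0.7006]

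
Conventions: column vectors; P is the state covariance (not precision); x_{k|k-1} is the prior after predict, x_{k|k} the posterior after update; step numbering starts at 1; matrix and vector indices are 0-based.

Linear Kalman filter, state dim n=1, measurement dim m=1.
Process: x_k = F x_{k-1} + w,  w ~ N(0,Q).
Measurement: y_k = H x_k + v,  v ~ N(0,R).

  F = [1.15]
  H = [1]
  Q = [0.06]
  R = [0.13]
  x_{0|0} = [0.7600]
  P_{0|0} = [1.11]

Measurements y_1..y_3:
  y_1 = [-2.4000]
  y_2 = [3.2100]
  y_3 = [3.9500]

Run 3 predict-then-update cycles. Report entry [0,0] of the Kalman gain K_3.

step 1: x^-=[0.8740]  P^-=[1.5280]  S=[1.6580]  K=[0.9216]  nu=[-3.2740]  x^+=[-2.1433]  P^+=[0.1198]
step 2: x^-=[-2.4648]  P^-=[0.2184]  S=[0.3484]  K=[0.6269]  nu=[5.6748]  x^+=[1.0928]  P^+=[0.0815]
step 3: x^-=[1.2567]  P^-=[0.1678]  S=[0.2978]  K=[0.5634]  nu=[2.6933]  x^+=[2.7742]  P^+=[0.0732]

K[0,0] = 0.5634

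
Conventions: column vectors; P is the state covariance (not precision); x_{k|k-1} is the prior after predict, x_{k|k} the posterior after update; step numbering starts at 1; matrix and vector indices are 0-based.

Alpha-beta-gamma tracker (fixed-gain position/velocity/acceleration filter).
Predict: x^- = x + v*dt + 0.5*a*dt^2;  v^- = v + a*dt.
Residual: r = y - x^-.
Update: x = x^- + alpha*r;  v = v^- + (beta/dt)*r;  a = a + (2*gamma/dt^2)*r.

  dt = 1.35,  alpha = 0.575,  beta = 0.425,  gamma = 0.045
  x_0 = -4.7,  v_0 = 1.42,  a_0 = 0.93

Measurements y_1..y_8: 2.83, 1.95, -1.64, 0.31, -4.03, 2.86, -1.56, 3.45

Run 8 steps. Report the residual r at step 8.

step 1: x_pred=-1.9355  r=4.7655  x^+=0.8046  v^+=4.1758  a^+=1.1653
step 2: x_pred=7.5038  r=-5.5538  x^+=4.3104  v^+=4.0005  a^+=0.8911
step 3: x_pred=10.5231  r=-12.1631  x^+=3.5293  v^+=1.3744  a^+=0.2904
step 4: x_pred=5.6493  r=-5.3393  x^+=2.5792  v^+=0.0855  a^+=0.0268
step 5: x_pred=2.7191  r=-6.7491  x^+=-1.1616  v^+=-2.0031  a^+=-0.3065
step 6: x_pred=-4.1451  r=7.0051  x^+=-0.1172  v^+=-0.2116  a^+=0.0394
step 7: x_pred=-0.3669  r=-1.1931  x^+=-1.0529  v^+=-0.5340  a^+=-0.0195
step 8: x_pred=-1.7916  r=5.2416  x^+=1.2223  v^+=1.0898  a^+=0.2393

resid = 5.2416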